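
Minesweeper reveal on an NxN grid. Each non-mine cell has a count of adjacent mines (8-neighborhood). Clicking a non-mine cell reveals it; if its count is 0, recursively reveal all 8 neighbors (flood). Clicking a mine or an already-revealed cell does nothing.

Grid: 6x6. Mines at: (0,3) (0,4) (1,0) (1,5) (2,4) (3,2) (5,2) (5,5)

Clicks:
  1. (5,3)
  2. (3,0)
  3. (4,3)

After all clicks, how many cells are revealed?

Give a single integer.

Answer: 10

Derivation:
Click 1 (5,3) count=1: revealed 1 new [(5,3)] -> total=1
Click 2 (3,0) count=0: revealed 8 new [(2,0) (2,1) (3,0) (3,1) (4,0) (4,1) (5,0) (5,1)] -> total=9
Click 3 (4,3) count=2: revealed 1 new [(4,3)] -> total=10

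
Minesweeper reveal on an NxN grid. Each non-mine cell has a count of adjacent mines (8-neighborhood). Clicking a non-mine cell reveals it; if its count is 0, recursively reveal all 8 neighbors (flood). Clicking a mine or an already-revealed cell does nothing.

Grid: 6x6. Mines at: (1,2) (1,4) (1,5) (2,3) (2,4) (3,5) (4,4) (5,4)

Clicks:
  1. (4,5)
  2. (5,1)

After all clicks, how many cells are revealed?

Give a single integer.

Answer: 20

Derivation:
Click 1 (4,5) count=3: revealed 1 new [(4,5)] -> total=1
Click 2 (5,1) count=0: revealed 19 new [(0,0) (0,1) (1,0) (1,1) (2,0) (2,1) (2,2) (3,0) (3,1) (3,2) (3,3) (4,0) (4,1) (4,2) (4,3) (5,0) (5,1) (5,2) (5,3)] -> total=20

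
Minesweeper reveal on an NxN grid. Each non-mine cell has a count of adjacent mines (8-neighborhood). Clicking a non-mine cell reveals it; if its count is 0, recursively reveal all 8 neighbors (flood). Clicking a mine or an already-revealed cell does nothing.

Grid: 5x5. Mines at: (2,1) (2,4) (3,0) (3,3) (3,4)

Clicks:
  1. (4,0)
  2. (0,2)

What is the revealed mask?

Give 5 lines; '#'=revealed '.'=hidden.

Answer: #####
#####
.....
.....
#....

Derivation:
Click 1 (4,0) count=1: revealed 1 new [(4,0)] -> total=1
Click 2 (0,2) count=0: revealed 10 new [(0,0) (0,1) (0,2) (0,3) (0,4) (1,0) (1,1) (1,2) (1,3) (1,4)] -> total=11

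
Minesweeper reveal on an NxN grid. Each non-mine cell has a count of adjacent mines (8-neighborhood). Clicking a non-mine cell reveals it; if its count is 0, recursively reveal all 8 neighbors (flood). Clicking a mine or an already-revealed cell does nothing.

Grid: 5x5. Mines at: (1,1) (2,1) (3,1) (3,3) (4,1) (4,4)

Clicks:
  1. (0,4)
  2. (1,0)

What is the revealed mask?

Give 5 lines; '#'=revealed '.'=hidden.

Click 1 (0,4) count=0: revealed 9 new [(0,2) (0,3) (0,4) (1,2) (1,3) (1,4) (2,2) (2,3) (2,4)] -> total=9
Click 2 (1,0) count=2: revealed 1 new [(1,0)] -> total=10

Answer: ..###
#.###
..###
.....
.....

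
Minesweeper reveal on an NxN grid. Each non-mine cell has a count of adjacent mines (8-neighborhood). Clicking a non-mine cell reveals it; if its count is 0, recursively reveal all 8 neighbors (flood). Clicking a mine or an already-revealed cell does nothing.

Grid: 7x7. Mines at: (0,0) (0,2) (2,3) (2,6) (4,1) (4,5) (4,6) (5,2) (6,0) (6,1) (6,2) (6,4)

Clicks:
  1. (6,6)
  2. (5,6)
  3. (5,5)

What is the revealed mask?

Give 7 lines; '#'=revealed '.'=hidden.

Answer: .......
.......
.......
.......
.......
.....##
.....##

Derivation:
Click 1 (6,6) count=0: revealed 4 new [(5,5) (5,6) (6,5) (6,6)] -> total=4
Click 2 (5,6) count=2: revealed 0 new [(none)] -> total=4
Click 3 (5,5) count=3: revealed 0 new [(none)] -> total=4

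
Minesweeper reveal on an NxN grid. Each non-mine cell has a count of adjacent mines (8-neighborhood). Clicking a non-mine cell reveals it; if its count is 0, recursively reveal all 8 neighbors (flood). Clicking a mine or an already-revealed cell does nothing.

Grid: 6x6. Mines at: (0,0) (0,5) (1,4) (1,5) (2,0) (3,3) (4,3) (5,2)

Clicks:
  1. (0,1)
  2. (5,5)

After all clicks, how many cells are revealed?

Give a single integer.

Answer: 9

Derivation:
Click 1 (0,1) count=1: revealed 1 new [(0,1)] -> total=1
Click 2 (5,5) count=0: revealed 8 new [(2,4) (2,5) (3,4) (3,5) (4,4) (4,5) (5,4) (5,5)] -> total=9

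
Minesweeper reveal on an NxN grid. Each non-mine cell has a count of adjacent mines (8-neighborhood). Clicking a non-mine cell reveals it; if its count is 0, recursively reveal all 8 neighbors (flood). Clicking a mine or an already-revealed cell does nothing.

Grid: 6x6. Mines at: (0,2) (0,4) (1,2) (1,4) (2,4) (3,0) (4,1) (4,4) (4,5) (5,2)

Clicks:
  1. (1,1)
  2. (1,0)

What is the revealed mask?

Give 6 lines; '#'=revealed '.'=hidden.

Click 1 (1,1) count=2: revealed 1 new [(1,1)] -> total=1
Click 2 (1,0) count=0: revealed 5 new [(0,0) (0,1) (1,0) (2,0) (2,1)] -> total=6

Answer: ##....
##....
##....
......
......
......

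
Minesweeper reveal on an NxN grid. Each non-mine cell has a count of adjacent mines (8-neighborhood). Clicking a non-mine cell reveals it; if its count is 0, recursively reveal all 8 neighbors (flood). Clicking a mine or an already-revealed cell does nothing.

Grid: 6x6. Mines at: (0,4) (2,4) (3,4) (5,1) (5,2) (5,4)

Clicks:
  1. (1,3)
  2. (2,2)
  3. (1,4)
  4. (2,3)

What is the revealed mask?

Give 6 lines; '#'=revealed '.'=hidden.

Click 1 (1,3) count=2: revealed 1 new [(1,3)] -> total=1
Click 2 (2,2) count=0: revealed 19 new [(0,0) (0,1) (0,2) (0,3) (1,0) (1,1) (1,2) (2,0) (2,1) (2,2) (2,3) (3,0) (3,1) (3,2) (3,3) (4,0) (4,1) (4,2) (4,3)] -> total=20
Click 3 (1,4) count=2: revealed 1 new [(1,4)] -> total=21
Click 4 (2,3) count=2: revealed 0 new [(none)] -> total=21

Answer: ####..
#####.
####..
####..
####..
......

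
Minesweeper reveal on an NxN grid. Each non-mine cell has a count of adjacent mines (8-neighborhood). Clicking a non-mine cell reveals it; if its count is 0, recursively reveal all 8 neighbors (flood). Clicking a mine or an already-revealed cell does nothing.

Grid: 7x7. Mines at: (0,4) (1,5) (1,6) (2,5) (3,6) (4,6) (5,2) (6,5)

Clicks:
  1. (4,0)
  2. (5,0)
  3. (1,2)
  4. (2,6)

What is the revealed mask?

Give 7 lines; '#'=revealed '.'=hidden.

Answer: ####...
#####..
#####.#
######.
######.
##.###.
##.....

Derivation:
Click 1 (4,0) count=0: revealed 33 new [(0,0) (0,1) (0,2) (0,3) (1,0) (1,1) (1,2) (1,3) (1,4) (2,0) (2,1) (2,2) (2,3) (2,4) (3,0) (3,1) (3,2) (3,3) (3,4) (3,5) (4,0) (4,1) (4,2) (4,3) (4,4) (4,5) (5,0) (5,1) (5,3) (5,4) (5,5) (6,0) (6,1)] -> total=33
Click 2 (5,0) count=0: revealed 0 new [(none)] -> total=33
Click 3 (1,2) count=0: revealed 0 new [(none)] -> total=33
Click 4 (2,6) count=4: revealed 1 new [(2,6)] -> total=34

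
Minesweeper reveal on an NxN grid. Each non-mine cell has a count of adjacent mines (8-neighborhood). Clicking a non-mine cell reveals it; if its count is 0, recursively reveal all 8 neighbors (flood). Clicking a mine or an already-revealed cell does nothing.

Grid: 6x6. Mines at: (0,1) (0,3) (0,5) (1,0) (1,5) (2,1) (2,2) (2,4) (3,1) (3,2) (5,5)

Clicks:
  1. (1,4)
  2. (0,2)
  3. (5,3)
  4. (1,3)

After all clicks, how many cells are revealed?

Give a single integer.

Click 1 (1,4) count=4: revealed 1 new [(1,4)] -> total=1
Click 2 (0,2) count=2: revealed 1 new [(0,2)] -> total=2
Click 3 (5,3) count=0: revealed 10 new [(4,0) (4,1) (4,2) (4,3) (4,4) (5,0) (5,1) (5,2) (5,3) (5,4)] -> total=12
Click 4 (1,3) count=3: revealed 1 new [(1,3)] -> total=13

Answer: 13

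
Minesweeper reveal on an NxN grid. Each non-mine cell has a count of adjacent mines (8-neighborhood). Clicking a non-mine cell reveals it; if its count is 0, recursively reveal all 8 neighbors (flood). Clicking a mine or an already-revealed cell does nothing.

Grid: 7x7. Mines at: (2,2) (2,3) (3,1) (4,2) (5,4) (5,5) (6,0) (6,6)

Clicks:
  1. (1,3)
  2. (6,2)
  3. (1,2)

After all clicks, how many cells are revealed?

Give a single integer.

Answer: 8

Derivation:
Click 1 (1,3) count=2: revealed 1 new [(1,3)] -> total=1
Click 2 (6,2) count=0: revealed 6 new [(5,1) (5,2) (5,3) (6,1) (6,2) (6,3)] -> total=7
Click 3 (1,2) count=2: revealed 1 new [(1,2)] -> total=8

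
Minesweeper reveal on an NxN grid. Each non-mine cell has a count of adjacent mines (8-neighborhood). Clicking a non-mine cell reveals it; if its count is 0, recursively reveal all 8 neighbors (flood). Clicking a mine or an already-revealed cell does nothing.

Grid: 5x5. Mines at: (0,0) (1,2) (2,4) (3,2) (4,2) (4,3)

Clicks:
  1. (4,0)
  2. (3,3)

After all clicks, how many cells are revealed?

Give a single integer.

Answer: 9

Derivation:
Click 1 (4,0) count=0: revealed 8 new [(1,0) (1,1) (2,0) (2,1) (3,0) (3,1) (4,0) (4,1)] -> total=8
Click 2 (3,3) count=4: revealed 1 new [(3,3)] -> total=9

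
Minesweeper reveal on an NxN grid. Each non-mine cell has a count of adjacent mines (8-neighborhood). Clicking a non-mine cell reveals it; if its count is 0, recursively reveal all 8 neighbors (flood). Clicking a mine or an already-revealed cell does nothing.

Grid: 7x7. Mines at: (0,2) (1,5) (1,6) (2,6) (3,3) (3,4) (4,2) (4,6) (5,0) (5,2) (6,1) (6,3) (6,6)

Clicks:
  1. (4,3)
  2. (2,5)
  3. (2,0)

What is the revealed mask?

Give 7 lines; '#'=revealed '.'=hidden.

Answer: ##.....
###....
###..#.
###....
##.#...
.......
.......

Derivation:
Click 1 (4,3) count=4: revealed 1 new [(4,3)] -> total=1
Click 2 (2,5) count=4: revealed 1 new [(2,5)] -> total=2
Click 3 (2,0) count=0: revealed 13 new [(0,0) (0,1) (1,0) (1,1) (1,2) (2,0) (2,1) (2,2) (3,0) (3,1) (3,2) (4,0) (4,1)] -> total=15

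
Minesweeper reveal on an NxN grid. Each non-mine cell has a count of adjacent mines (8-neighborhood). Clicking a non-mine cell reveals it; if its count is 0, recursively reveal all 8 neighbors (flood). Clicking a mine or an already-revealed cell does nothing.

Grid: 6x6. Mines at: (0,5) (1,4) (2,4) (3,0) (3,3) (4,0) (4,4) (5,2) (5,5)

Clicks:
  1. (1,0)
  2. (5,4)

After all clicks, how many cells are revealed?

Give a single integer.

Click 1 (1,0) count=0: revealed 12 new [(0,0) (0,1) (0,2) (0,3) (1,0) (1,1) (1,2) (1,3) (2,0) (2,1) (2,2) (2,3)] -> total=12
Click 2 (5,4) count=2: revealed 1 new [(5,4)] -> total=13

Answer: 13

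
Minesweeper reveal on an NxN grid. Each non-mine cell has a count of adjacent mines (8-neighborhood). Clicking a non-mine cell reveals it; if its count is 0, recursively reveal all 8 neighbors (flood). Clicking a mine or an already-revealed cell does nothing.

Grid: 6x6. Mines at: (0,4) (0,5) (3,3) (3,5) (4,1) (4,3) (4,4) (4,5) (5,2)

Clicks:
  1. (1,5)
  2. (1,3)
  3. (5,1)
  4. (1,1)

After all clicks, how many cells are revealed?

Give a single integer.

Answer: 17

Derivation:
Click 1 (1,5) count=2: revealed 1 new [(1,5)] -> total=1
Click 2 (1,3) count=1: revealed 1 new [(1,3)] -> total=2
Click 3 (5,1) count=2: revealed 1 new [(5,1)] -> total=3
Click 4 (1,1) count=0: revealed 14 new [(0,0) (0,1) (0,2) (0,3) (1,0) (1,1) (1,2) (2,0) (2,1) (2,2) (2,3) (3,0) (3,1) (3,2)] -> total=17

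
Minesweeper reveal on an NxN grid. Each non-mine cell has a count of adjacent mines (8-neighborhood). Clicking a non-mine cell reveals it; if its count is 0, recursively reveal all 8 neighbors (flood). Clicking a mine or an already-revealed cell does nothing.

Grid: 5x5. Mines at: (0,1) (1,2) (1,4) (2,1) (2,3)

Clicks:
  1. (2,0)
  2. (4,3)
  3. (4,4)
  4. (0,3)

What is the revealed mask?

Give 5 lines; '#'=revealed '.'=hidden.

Click 1 (2,0) count=1: revealed 1 new [(2,0)] -> total=1
Click 2 (4,3) count=0: revealed 10 new [(3,0) (3,1) (3,2) (3,3) (3,4) (4,0) (4,1) (4,2) (4,3) (4,4)] -> total=11
Click 3 (4,4) count=0: revealed 0 new [(none)] -> total=11
Click 4 (0,3) count=2: revealed 1 new [(0,3)] -> total=12

Answer: ...#.
.....
#....
#####
#####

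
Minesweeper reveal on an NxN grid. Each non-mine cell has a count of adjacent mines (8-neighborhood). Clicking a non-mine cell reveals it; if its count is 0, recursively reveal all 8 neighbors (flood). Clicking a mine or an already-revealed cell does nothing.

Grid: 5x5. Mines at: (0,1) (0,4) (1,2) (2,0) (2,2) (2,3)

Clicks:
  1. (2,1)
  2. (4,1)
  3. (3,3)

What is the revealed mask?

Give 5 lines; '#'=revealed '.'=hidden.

Answer: .....
.....
.#...
#####
#####

Derivation:
Click 1 (2,1) count=3: revealed 1 new [(2,1)] -> total=1
Click 2 (4,1) count=0: revealed 10 new [(3,0) (3,1) (3,2) (3,3) (3,4) (4,0) (4,1) (4,2) (4,3) (4,4)] -> total=11
Click 3 (3,3) count=2: revealed 0 new [(none)] -> total=11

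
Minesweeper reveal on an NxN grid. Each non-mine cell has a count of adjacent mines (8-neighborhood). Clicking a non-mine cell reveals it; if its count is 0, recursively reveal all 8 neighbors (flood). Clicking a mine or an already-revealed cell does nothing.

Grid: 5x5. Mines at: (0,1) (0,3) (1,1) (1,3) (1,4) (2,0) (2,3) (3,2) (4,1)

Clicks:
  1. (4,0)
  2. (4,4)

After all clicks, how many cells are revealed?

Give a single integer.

Click 1 (4,0) count=1: revealed 1 new [(4,0)] -> total=1
Click 2 (4,4) count=0: revealed 4 new [(3,3) (3,4) (4,3) (4,4)] -> total=5

Answer: 5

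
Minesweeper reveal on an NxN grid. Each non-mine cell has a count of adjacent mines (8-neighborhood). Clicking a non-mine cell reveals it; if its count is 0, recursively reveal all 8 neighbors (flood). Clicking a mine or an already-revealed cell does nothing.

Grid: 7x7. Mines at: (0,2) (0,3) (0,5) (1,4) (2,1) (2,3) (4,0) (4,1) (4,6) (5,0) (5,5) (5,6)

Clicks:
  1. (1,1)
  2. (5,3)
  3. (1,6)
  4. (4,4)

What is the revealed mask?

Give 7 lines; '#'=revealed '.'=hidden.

Click 1 (1,1) count=2: revealed 1 new [(1,1)] -> total=1
Click 2 (5,3) count=0: revealed 14 new [(3,2) (3,3) (3,4) (4,2) (4,3) (4,4) (5,1) (5,2) (5,3) (5,4) (6,1) (6,2) (6,3) (6,4)] -> total=15
Click 3 (1,6) count=1: revealed 1 new [(1,6)] -> total=16
Click 4 (4,4) count=1: revealed 0 new [(none)] -> total=16

Answer: .......
.#....#
.......
..###..
..###..
.####..
.####..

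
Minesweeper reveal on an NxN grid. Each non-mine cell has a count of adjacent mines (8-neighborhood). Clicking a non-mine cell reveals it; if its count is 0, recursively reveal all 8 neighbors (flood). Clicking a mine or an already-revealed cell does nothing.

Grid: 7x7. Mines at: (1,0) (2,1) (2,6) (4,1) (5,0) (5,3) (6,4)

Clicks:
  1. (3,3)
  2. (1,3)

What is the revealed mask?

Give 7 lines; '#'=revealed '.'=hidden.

Answer: .######
.######
..####.
..#####
..#####
....###
.....##

Derivation:
Click 1 (3,3) count=0: revealed 31 new [(0,1) (0,2) (0,3) (0,4) (0,5) (0,6) (1,1) (1,2) (1,3) (1,4) (1,5) (1,6) (2,2) (2,3) (2,4) (2,5) (3,2) (3,3) (3,4) (3,5) (3,6) (4,2) (4,3) (4,4) (4,5) (4,6) (5,4) (5,5) (5,6) (6,5) (6,6)] -> total=31
Click 2 (1,3) count=0: revealed 0 new [(none)] -> total=31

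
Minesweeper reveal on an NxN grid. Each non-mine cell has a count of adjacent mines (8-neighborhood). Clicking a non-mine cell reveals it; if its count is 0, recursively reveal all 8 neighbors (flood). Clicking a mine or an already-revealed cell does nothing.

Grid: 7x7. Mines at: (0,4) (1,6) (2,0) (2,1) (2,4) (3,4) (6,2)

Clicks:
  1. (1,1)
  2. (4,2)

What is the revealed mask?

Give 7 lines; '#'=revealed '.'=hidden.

Answer: .......
.#.....
.......
####...
####...
####...
##.....

Derivation:
Click 1 (1,1) count=2: revealed 1 new [(1,1)] -> total=1
Click 2 (4,2) count=0: revealed 14 new [(3,0) (3,1) (3,2) (3,3) (4,0) (4,1) (4,2) (4,3) (5,0) (5,1) (5,2) (5,3) (6,0) (6,1)] -> total=15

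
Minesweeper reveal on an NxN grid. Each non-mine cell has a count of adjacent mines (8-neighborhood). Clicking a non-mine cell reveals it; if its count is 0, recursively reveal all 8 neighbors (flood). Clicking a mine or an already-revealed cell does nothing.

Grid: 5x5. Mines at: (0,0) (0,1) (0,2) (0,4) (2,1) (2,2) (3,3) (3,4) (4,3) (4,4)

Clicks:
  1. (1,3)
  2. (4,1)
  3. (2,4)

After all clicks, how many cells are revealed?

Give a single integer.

Answer: 8

Derivation:
Click 1 (1,3) count=3: revealed 1 new [(1,3)] -> total=1
Click 2 (4,1) count=0: revealed 6 new [(3,0) (3,1) (3,2) (4,0) (4,1) (4,2)] -> total=7
Click 3 (2,4) count=2: revealed 1 new [(2,4)] -> total=8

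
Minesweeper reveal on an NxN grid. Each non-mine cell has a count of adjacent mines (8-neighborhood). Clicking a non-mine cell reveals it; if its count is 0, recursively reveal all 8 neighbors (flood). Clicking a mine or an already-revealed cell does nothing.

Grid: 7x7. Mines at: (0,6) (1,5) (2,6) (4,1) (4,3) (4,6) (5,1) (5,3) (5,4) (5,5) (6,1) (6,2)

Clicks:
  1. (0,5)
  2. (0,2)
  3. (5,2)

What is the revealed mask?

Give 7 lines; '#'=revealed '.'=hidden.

Answer: ######.
#####..
#####..
#####..
.......
..#....
.......

Derivation:
Click 1 (0,5) count=2: revealed 1 new [(0,5)] -> total=1
Click 2 (0,2) count=0: revealed 20 new [(0,0) (0,1) (0,2) (0,3) (0,4) (1,0) (1,1) (1,2) (1,3) (1,4) (2,0) (2,1) (2,2) (2,3) (2,4) (3,0) (3,1) (3,2) (3,3) (3,4)] -> total=21
Click 3 (5,2) count=6: revealed 1 new [(5,2)] -> total=22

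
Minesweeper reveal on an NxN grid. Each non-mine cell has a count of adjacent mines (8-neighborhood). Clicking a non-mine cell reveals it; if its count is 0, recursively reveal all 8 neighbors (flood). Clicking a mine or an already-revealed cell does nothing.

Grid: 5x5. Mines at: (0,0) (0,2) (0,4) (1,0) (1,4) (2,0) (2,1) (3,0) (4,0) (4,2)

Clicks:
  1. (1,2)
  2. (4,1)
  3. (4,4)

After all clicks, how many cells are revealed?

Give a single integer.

Click 1 (1,2) count=2: revealed 1 new [(1,2)] -> total=1
Click 2 (4,1) count=3: revealed 1 new [(4,1)] -> total=2
Click 3 (4,4) count=0: revealed 6 new [(2,3) (2,4) (3,3) (3,4) (4,3) (4,4)] -> total=8

Answer: 8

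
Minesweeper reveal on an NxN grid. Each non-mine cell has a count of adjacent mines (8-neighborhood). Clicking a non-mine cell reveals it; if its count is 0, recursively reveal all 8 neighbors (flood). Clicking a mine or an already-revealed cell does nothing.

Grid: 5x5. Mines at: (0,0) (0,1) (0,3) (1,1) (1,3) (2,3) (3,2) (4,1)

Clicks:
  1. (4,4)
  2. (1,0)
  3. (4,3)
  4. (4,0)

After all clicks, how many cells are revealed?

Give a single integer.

Answer: 6

Derivation:
Click 1 (4,4) count=0: revealed 4 new [(3,3) (3,4) (4,3) (4,4)] -> total=4
Click 2 (1,0) count=3: revealed 1 new [(1,0)] -> total=5
Click 3 (4,3) count=1: revealed 0 new [(none)] -> total=5
Click 4 (4,0) count=1: revealed 1 new [(4,0)] -> total=6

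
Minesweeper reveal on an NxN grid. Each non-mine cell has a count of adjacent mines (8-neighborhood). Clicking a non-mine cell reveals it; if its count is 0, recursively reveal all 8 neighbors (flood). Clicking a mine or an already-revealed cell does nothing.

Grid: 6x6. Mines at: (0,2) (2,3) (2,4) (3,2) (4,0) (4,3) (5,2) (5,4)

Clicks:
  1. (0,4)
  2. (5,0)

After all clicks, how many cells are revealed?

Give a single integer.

Answer: 7

Derivation:
Click 1 (0,4) count=0: revealed 6 new [(0,3) (0,4) (0,5) (1,3) (1,4) (1,5)] -> total=6
Click 2 (5,0) count=1: revealed 1 new [(5,0)] -> total=7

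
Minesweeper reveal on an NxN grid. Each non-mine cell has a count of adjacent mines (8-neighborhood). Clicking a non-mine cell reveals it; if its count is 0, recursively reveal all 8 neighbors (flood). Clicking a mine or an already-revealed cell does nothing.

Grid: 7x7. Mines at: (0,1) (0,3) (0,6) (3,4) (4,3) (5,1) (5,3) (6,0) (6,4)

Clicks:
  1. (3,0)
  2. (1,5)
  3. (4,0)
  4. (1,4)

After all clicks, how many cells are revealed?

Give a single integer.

Answer: 17

Derivation:
Click 1 (3,0) count=0: revealed 15 new [(1,0) (1,1) (1,2) (1,3) (2,0) (2,1) (2,2) (2,3) (3,0) (3,1) (3,2) (3,3) (4,0) (4,1) (4,2)] -> total=15
Click 2 (1,5) count=1: revealed 1 new [(1,5)] -> total=16
Click 3 (4,0) count=1: revealed 0 new [(none)] -> total=16
Click 4 (1,4) count=1: revealed 1 new [(1,4)] -> total=17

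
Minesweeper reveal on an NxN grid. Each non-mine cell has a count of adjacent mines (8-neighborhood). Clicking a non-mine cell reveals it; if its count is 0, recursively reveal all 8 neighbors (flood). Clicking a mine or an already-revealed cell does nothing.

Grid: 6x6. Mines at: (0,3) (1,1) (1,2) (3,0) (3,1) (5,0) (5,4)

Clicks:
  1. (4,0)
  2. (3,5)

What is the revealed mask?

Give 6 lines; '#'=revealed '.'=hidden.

Click 1 (4,0) count=3: revealed 1 new [(4,0)] -> total=1
Click 2 (3,5) count=0: revealed 17 new [(0,4) (0,5) (1,3) (1,4) (1,5) (2,2) (2,3) (2,4) (2,5) (3,2) (3,3) (3,4) (3,5) (4,2) (4,3) (4,4) (4,5)] -> total=18

Answer: ....##
...###
..####
..####
#.####
......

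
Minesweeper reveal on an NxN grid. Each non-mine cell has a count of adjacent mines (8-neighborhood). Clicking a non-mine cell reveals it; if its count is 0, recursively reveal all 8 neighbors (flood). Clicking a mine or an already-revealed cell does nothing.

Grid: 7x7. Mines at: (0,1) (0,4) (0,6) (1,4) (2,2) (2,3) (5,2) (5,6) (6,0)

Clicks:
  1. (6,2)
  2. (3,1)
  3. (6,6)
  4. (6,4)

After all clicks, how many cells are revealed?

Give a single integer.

Click 1 (6,2) count=1: revealed 1 new [(6,2)] -> total=1
Click 2 (3,1) count=1: revealed 1 new [(3,1)] -> total=2
Click 3 (6,6) count=1: revealed 1 new [(6,6)] -> total=3
Click 4 (6,4) count=0: revealed 19 new [(1,5) (1,6) (2,4) (2,5) (2,6) (3,3) (3,4) (3,5) (3,6) (4,3) (4,4) (4,5) (4,6) (5,3) (5,4) (5,5) (6,3) (6,4) (6,5)] -> total=22

Answer: 22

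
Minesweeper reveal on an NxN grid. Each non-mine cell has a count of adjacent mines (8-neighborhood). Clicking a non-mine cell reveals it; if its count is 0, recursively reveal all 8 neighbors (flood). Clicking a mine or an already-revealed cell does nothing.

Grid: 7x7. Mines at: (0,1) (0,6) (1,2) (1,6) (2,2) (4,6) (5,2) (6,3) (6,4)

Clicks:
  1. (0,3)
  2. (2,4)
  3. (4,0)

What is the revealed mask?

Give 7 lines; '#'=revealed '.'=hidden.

Answer: ...###.
##.###.
##.###.
##.###.
##.###.
##.###.
##.....

Derivation:
Click 1 (0,3) count=1: revealed 1 new [(0,3)] -> total=1
Click 2 (2,4) count=0: revealed 17 new [(0,4) (0,5) (1,3) (1,4) (1,5) (2,3) (2,4) (2,5) (3,3) (3,4) (3,5) (4,3) (4,4) (4,5) (5,3) (5,4) (5,5)] -> total=18
Click 3 (4,0) count=0: revealed 12 new [(1,0) (1,1) (2,0) (2,1) (3,0) (3,1) (4,0) (4,1) (5,0) (5,1) (6,0) (6,1)] -> total=30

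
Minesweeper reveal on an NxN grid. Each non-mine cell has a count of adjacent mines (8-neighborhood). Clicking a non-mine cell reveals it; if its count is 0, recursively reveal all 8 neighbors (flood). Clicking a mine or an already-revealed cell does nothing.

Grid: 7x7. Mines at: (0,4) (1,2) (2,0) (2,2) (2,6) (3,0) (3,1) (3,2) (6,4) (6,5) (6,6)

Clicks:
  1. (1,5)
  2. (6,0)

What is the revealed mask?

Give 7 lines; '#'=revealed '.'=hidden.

Answer: .......
.....#.
.......
.......
####...
####...
####...

Derivation:
Click 1 (1,5) count=2: revealed 1 new [(1,5)] -> total=1
Click 2 (6,0) count=0: revealed 12 new [(4,0) (4,1) (4,2) (4,3) (5,0) (5,1) (5,2) (5,3) (6,0) (6,1) (6,2) (6,3)] -> total=13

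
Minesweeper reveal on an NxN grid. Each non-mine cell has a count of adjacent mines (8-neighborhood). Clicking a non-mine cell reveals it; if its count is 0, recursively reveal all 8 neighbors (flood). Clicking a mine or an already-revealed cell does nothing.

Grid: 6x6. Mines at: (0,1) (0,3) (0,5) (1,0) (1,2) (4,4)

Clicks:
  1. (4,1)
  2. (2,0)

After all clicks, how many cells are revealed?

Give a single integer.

Answer: 16

Derivation:
Click 1 (4,1) count=0: revealed 16 new [(2,0) (2,1) (2,2) (2,3) (3,0) (3,1) (3,2) (3,3) (4,0) (4,1) (4,2) (4,3) (5,0) (5,1) (5,2) (5,3)] -> total=16
Click 2 (2,0) count=1: revealed 0 new [(none)] -> total=16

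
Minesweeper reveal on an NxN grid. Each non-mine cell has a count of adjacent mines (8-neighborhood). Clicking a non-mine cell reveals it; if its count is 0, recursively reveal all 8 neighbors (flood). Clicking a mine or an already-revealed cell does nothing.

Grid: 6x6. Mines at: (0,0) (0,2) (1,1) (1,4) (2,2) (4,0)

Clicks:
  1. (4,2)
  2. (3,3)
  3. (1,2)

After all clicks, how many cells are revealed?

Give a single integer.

Click 1 (4,2) count=0: revealed 18 new [(2,3) (2,4) (2,5) (3,1) (3,2) (3,3) (3,4) (3,5) (4,1) (4,2) (4,3) (4,4) (4,5) (5,1) (5,2) (5,3) (5,4) (5,5)] -> total=18
Click 2 (3,3) count=1: revealed 0 new [(none)] -> total=18
Click 3 (1,2) count=3: revealed 1 new [(1,2)] -> total=19

Answer: 19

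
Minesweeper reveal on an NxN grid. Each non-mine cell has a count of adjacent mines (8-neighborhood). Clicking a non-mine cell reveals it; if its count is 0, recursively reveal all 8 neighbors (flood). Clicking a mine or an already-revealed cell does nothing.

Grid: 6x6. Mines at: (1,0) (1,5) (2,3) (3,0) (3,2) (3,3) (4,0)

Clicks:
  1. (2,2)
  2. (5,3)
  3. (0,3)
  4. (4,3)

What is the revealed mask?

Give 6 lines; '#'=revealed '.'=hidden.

Click 1 (2,2) count=3: revealed 1 new [(2,2)] -> total=1
Click 2 (5,3) count=0: revealed 14 new [(2,4) (2,5) (3,4) (3,5) (4,1) (4,2) (4,3) (4,4) (4,5) (5,1) (5,2) (5,3) (5,4) (5,5)] -> total=15
Click 3 (0,3) count=0: revealed 8 new [(0,1) (0,2) (0,3) (0,4) (1,1) (1,2) (1,3) (1,4)] -> total=23
Click 4 (4,3) count=2: revealed 0 new [(none)] -> total=23

Answer: .####.
.####.
..#.##
....##
.#####
.#####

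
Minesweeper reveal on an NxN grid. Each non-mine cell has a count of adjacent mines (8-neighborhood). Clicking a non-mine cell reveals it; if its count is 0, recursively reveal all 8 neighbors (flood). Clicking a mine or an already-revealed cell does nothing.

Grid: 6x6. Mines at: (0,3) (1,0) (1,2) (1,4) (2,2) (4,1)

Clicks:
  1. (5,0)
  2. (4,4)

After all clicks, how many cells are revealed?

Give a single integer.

Click 1 (5,0) count=1: revealed 1 new [(5,0)] -> total=1
Click 2 (4,4) count=0: revealed 15 new [(2,3) (2,4) (2,5) (3,2) (3,3) (3,4) (3,5) (4,2) (4,3) (4,4) (4,5) (5,2) (5,3) (5,4) (5,5)] -> total=16

Answer: 16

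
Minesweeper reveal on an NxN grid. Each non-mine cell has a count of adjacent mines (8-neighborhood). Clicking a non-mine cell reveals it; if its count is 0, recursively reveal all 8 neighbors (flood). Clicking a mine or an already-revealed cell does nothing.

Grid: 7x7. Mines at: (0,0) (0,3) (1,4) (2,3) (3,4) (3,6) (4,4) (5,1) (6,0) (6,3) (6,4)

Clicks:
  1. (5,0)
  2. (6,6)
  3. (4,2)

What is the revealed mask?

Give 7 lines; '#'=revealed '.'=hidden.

Answer: .......
.......
.......
.......
..#..##
#....##
.....##

Derivation:
Click 1 (5,0) count=2: revealed 1 new [(5,0)] -> total=1
Click 2 (6,6) count=0: revealed 6 new [(4,5) (4,6) (5,5) (5,6) (6,5) (6,6)] -> total=7
Click 3 (4,2) count=1: revealed 1 new [(4,2)] -> total=8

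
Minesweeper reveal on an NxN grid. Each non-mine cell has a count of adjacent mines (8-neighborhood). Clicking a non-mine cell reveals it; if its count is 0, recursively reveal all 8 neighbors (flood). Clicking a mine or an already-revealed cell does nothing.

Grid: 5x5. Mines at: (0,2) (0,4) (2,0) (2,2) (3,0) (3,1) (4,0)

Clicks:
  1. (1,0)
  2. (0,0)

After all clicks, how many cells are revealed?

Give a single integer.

Answer: 4

Derivation:
Click 1 (1,0) count=1: revealed 1 new [(1,0)] -> total=1
Click 2 (0,0) count=0: revealed 3 new [(0,0) (0,1) (1,1)] -> total=4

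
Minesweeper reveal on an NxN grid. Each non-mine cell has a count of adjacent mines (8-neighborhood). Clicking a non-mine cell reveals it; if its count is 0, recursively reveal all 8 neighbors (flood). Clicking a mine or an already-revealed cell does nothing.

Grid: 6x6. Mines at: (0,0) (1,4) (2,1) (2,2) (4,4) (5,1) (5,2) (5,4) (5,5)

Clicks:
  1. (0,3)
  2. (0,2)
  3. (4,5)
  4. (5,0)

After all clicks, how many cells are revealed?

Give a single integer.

Click 1 (0,3) count=1: revealed 1 new [(0,3)] -> total=1
Click 2 (0,2) count=0: revealed 5 new [(0,1) (0,2) (1,1) (1,2) (1,3)] -> total=6
Click 3 (4,5) count=3: revealed 1 new [(4,5)] -> total=7
Click 4 (5,0) count=1: revealed 1 new [(5,0)] -> total=8

Answer: 8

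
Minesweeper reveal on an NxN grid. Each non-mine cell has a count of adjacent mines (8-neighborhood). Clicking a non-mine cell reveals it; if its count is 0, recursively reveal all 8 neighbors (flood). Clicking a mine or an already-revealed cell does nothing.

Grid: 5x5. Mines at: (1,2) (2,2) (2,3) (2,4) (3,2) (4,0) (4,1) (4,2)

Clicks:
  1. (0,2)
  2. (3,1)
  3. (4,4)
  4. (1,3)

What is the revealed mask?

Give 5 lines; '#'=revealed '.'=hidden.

Answer: ..#..
...#.
.....
.#.##
...##

Derivation:
Click 1 (0,2) count=1: revealed 1 new [(0,2)] -> total=1
Click 2 (3,1) count=5: revealed 1 new [(3,1)] -> total=2
Click 3 (4,4) count=0: revealed 4 new [(3,3) (3,4) (4,3) (4,4)] -> total=6
Click 4 (1,3) count=4: revealed 1 new [(1,3)] -> total=7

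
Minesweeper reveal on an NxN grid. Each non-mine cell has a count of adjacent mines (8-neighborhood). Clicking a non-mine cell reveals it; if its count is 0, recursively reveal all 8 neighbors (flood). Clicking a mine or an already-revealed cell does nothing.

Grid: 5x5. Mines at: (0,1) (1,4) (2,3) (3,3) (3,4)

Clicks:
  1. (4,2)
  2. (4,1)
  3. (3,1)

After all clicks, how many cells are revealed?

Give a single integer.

Click 1 (4,2) count=1: revealed 1 new [(4,2)] -> total=1
Click 2 (4,1) count=0: revealed 11 new [(1,0) (1,1) (1,2) (2,0) (2,1) (2,2) (3,0) (3,1) (3,2) (4,0) (4,1)] -> total=12
Click 3 (3,1) count=0: revealed 0 new [(none)] -> total=12

Answer: 12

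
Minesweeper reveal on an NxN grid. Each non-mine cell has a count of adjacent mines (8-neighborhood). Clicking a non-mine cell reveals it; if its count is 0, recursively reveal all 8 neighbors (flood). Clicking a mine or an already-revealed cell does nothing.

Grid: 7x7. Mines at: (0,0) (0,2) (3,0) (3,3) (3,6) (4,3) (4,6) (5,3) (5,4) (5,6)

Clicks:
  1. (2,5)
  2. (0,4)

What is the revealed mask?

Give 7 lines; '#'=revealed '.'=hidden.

Click 1 (2,5) count=1: revealed 1 new [(2,5)] -> total=1
Click 2 (0,4) count=0: revealed 11 new [(0,3) (0,4) (0,5) (0,6) (1,3) (1,4) (1,5) (1,6) (2,3) (2,4) (2,6)] -> total=12

Answer: ...####
...####
...####
.......
.......
.......
.......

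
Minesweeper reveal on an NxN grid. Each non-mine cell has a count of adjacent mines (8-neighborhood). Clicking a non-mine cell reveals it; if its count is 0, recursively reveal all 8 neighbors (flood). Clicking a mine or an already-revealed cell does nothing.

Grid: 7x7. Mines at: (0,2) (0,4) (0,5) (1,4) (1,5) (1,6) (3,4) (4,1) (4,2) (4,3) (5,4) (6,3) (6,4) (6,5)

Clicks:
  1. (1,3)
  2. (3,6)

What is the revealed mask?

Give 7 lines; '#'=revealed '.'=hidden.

Answer: .......
...#...
.....##
.....##
.....##
.....##
.......

Derivation:
Click 1 (1,3) count=3: revealed 1 new [(1,3)] -> total=1
Click 2 (3,6) count=0: revealed 8 new [(2,5) (2,6) (3,5) (3,6) (4,5) (4,6) (5,5) (5,6)] -> total=9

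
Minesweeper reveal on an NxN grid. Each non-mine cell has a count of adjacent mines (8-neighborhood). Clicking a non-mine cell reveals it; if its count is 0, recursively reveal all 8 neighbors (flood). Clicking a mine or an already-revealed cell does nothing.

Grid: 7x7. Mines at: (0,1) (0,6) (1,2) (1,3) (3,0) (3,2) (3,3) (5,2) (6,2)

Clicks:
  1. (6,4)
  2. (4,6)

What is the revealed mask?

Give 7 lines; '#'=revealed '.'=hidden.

Answer: .......
....###
....###
....###
...####
...####
...####

Derivation:
Click 1 (6,4) count=0: revealed 21 new [(1,4) (1,5) (1,6) (2,4) (2,5) (2,6) (3,4) (3,5) (3,6) (4,3) (4,4) (4,5) (4,6) (5,3) (5,4) (5,5) (5,6) (6,3) (6,4) (6,5) (6,6)] -> total=21
Click 2 (4,6) count=0: revealed 0 new [(none)] -> total=21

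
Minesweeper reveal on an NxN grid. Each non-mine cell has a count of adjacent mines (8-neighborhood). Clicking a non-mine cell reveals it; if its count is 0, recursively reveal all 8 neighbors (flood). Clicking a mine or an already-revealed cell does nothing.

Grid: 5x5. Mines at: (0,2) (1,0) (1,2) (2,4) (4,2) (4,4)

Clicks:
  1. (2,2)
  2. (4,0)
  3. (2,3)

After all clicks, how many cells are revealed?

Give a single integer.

Answer: 8

Derivation:
Click 1 (2,2) count=1: revealed 1 new [(2,2)] -> total=1
Click 2 (4,0) count=0: revealed 6 new [(2,0) (2,1) (3,0) (3,1) (4,0) (4,1)] -> total=7
Click 3 (2,3) count=2: revealed 1 new [(2,3)] -> total=8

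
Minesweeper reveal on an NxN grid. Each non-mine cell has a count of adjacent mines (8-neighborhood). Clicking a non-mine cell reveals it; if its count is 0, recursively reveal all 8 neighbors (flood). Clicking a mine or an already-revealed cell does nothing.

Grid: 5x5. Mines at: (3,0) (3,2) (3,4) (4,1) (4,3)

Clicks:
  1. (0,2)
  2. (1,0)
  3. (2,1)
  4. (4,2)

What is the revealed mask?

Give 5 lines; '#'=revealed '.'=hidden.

Answer: #####
#####
#####
.....
..#..

Derivation:
Click 1 (0,2) count=0: revealed 15 new [(0,0) (0,1) (0,2) (0,3) (0,4) (1,0) (1,1) (1,2) (1,3) (1,4) (2,0) (2,1) (2,2) (2,3) (2,4)] -> total=15
Click 2 (1,0) count=0: revealed 0 new [(none)] -> total=15
Click 3 (2,1) count=2: revealed 0 new [(none)] -> total=15
Click 4 (4,2) count=3: revealed 1 new [(4,2)] -> total=16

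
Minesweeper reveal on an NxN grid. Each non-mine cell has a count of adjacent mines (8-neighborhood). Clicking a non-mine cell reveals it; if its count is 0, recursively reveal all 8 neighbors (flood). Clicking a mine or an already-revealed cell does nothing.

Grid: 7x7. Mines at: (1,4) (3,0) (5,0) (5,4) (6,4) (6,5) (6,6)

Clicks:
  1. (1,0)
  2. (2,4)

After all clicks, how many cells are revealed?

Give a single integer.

Click 1 (1,0) count=0: revealed 39 new [(0,0) (0,1) (0,2) (0,3) (0,5) (0,6) (1,0) (1,1) (1,2) (1,3) (1,5) (1,6) (2,0) (2,1) (2,2) (2,3) (2,4) (2,5) (2,6) (3,1) (3,2) (3,3) (3,4) (3,5) (3,6) (4,1) (4,2) (4,3) (4,4) (4,5) (4,6) (5,1) (5,2) (5,3) (5,5) (5,6) (6,1) (6,2) (6,3)] -> total=39
Click 2 (2,4) count=1: revealed 0 new [(none)] -> total=39

Answer: 39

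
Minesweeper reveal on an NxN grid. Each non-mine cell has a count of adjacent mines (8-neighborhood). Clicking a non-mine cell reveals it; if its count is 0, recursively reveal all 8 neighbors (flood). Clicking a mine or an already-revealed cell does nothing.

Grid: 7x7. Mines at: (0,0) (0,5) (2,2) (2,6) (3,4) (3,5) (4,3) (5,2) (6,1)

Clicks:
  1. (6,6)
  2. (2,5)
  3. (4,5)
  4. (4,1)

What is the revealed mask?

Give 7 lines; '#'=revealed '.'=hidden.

Click 1 (6,6) count=0: revealed 11 new [(4,4) (4,5) (4,6) (5,3) (5,4) (5,5) (5,6) (6,3) (6,4) (6,5) (6,6)] -> total=11
Click 2 (2,5) count=3: revealed 1 new [(2,5)] -> total=12
Click 3 (4,5) count=2: revealed 0 new [(none)] -> total=12
Click 4 (4,1) count=1: revealed 1 new [(4,1)] -> total=13

Answer: .......
.......
.....#.
.......
.#..###
...####
...####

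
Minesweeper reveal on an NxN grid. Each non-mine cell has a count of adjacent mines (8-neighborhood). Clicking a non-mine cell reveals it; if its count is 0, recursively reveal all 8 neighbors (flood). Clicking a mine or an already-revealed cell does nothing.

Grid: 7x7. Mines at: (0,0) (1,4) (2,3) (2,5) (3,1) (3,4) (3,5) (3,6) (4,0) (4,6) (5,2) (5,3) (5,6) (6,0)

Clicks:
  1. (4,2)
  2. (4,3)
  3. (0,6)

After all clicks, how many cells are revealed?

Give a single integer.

Click 1 (4,2) count=3: revealed 1 new [(4,2)] -> total=1
Click 2 (4,3) count=3: revealed 1 new [(4,3)] -> total=2
Click 3 (0,6) count=0: revealed 4 new [(0,5) (0,6) (1,5) (1,6)] -> total=6

Answer: 6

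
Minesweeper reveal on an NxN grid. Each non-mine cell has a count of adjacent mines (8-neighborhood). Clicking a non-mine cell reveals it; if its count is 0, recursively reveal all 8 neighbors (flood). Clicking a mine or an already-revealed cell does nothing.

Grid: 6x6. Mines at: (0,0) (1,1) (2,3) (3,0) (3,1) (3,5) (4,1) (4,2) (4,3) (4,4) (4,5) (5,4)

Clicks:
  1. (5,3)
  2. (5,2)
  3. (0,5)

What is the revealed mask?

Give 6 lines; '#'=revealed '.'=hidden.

Click 1 (5,3) count=4: revealed 1 new [(5,3)] -> total=1
Click 2 (5,2) count=3: revealed 1 new [(5,2)] -> total=2
Click 3 (0,5) count=0: revealed 10 new [(0,2) (0,3) (0,4) (0,5) (1,2) (1,3) (1,4) (1,5) (2,4) (2,5)] -> total=12

Answer: ..####
..####
....##
......
......
..##..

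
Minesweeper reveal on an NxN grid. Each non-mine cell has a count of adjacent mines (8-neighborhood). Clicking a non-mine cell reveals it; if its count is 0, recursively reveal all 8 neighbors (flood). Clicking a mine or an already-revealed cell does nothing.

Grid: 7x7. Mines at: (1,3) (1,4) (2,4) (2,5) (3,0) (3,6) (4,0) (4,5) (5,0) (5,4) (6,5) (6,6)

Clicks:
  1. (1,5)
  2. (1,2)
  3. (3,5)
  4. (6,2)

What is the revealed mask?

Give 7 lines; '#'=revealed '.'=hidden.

Click 1 (1,5) count=3: revealed 1 new [(1,5)] -> total=1
Click 2 (1,2) count=1: revealed 1 new [(1,2)] -> total=2
Click 3 (3,5) count=4: revealed 1 new [(3,5)] -> total=3
Click 4 (6,2) count=0: revealed 15 new [(2,1) (2,2) (2,3) (3,1) (3,2) (3,3) (4,1) (4,2) (4,3) (5,1) (5,2) (5,3) (6,1) (6,2) (6,3)] -> total=18

Answer: .......
..#..#.
.###...
.###.#.
.###...
.###...
.###...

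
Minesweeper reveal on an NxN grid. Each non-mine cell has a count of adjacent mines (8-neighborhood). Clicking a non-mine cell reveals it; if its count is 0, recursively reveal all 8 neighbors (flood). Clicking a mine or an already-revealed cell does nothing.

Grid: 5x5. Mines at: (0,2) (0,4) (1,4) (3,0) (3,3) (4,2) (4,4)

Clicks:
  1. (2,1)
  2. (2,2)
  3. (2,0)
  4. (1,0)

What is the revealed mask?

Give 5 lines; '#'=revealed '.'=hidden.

Answer: ##...
##...
###..
.....
.....

Derivation:
Click 1 (2,1) count=1: revealed 1 new [(2,1)] -> total=1
Click 2 (2,2) count=1: revealed 1 new [(2,2)] -> total=2
Click 3 (2,0) count=1: revealed 1 new [(2,0)] -> total=3
Click 4 (1,0) count=0: revealed 4 new [(0,0) (0,1) (1,0) (1,1)] -> total=7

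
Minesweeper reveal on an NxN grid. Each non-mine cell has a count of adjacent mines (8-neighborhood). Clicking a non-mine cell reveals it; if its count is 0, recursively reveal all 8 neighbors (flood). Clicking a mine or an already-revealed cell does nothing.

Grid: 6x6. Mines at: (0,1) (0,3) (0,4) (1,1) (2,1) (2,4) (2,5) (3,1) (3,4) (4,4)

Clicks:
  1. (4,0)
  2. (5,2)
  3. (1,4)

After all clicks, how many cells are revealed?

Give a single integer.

Answer: 9

Derivation:
Click 1 (4,0) count=1: revealed 1 new [(4,0)] -> total=1
Click 2 (5,2) count=0: revealed 7 new [(4,1) (4,2) (4,3) (5,0) (5,1) (5,2) (5,3)] -> total=8
Click 3 (1,4) count=4: revealed 1 new [(1,4)] -> total=9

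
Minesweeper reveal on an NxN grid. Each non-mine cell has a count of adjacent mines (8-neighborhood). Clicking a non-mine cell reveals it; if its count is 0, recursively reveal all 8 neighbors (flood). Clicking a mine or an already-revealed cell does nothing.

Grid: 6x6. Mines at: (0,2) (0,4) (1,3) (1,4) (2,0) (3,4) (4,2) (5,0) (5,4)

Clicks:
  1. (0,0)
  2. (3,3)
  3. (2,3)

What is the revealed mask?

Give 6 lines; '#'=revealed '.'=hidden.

Click 1 (0,0) count=0: revealed 4 new [(0,0) (0,1) (1,0) (1,1)] -> total=4
Click 2 (3,3) count=2: revealed 1 new [(3,3)] -> total=5
Click 3 (2,3) count=3: revealed 1 new [(2,3)] -> total=6

Answer: ##....
##....
...#..
...#..
......
......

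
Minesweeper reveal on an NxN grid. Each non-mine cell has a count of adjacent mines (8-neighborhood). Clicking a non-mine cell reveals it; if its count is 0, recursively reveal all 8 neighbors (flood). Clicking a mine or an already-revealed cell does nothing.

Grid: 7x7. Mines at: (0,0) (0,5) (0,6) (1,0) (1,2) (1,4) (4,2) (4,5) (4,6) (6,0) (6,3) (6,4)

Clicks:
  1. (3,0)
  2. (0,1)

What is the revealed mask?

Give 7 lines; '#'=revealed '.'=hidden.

Answer: .#.....
.......
##.....
##.....
##.....
##.....
.......

Derivation:
Click 1 (3,0) count=0: revealed 8 new [(2,0) (2,1) (3,0) (3,1) (4,0) (4,1) (5,0) (5,1)] -> total=8
Click 2 (0,1) count=3: revealed 1 new [(0,1)] -> total=9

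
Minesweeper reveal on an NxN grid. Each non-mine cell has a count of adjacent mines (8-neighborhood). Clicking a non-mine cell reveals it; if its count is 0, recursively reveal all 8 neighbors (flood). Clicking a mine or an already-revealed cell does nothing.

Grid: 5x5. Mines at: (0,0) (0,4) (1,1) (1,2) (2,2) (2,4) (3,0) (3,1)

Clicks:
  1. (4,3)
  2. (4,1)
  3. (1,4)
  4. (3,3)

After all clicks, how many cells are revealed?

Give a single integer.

Click 1 (4,3) count=0: revealed 6 new [(3,2) (3,3) (3,4) (4,2) (4,3) (4,4)] -> total=6
Click 2 (4,1) count=2: revealed 1 new [(4,1)] -> total=7
Click 3 (1,4) count=2: revealed 1 new [(1,4)] -> total=8
Click 4 (3,3) count=2: revealed 0 new [(none)] -> total=8

Answer: 8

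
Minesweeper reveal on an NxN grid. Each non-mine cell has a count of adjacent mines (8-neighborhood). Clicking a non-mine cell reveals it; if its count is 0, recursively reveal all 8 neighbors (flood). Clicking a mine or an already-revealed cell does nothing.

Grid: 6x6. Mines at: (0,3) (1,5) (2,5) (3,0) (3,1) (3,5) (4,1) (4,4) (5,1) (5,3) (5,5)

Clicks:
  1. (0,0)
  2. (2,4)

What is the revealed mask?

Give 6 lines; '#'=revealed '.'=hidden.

Answer: ###...
###...
###.#.
......
......
......

Derivation:
Click 1 (0,0) count=0: revealed 9 new [(0,0) (0,1) (0,2) (1,0) (1,1) (1,2) (2,0) (2,1) (2,2)] -> total=9
Click 2 (2,4) count=3: revealed 1 new [(2,4)] -> total=10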